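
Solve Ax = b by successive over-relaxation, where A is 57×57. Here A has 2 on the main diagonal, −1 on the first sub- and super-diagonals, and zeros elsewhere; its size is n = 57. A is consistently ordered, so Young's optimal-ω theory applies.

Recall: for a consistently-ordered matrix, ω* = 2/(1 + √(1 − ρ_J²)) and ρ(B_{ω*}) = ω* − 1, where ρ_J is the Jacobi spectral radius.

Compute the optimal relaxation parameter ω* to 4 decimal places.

[ρ_J] n=57: ρ(B_J) = cos(π/(n+1)) = cos(π/58) = 0.9985.
√(1−ρ_J²) simplifies to sin(π/58) = 0.05414.
ω* = 2/(1 + 0.05414) = 2/1.05414 = 1.8973.
ρ_SOR = ω* − 1 = 1.8973 − 1 = 0.8973.

ω* = 1.8973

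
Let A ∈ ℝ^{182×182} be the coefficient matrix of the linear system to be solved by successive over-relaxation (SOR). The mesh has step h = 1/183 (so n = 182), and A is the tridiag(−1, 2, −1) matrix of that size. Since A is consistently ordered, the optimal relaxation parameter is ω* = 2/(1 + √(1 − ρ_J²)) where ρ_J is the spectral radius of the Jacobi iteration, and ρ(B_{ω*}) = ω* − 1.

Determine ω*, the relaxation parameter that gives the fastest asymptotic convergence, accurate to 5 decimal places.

B_J for the 182×182 system has eigenvalues cos(kπ/183); ρ_J = cos(π/183) = 0.99985.
√(1−ρ_J²) simplifies to sin(π/183) = 0.017166.
Then 2/(1+√(1−ρ_J²)) = 2/(1+0.017166); ω* = 2/1.017166 = 1.96625.
ρ_SOR = ω* − 1 ≈ 0.96625.

ω* = 1.96625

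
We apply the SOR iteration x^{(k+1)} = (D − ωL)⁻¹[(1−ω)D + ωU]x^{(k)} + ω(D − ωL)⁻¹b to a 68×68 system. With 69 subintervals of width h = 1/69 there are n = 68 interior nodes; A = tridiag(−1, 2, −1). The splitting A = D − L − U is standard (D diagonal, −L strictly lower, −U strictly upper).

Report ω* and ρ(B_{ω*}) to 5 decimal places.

ω* = 1.91293, ρ_SOR = 0.91293

ρ_J = max_k |cos(kπ/69)| = cos(π/69) = 0.99896
root = sin(π/69) = 0.045515  (since 1−cos² = sin²).
So ω* = 2/1.045515 = 1.91293 (Young).
and ρ(B_{ω*}) = 1.91293 − 1 = 0.91293.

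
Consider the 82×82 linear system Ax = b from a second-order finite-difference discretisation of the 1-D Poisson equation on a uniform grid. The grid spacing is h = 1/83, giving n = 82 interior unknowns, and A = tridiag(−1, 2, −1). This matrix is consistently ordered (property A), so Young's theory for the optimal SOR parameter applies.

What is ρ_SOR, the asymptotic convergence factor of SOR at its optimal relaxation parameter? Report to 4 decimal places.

[ρ_J] n=82: ρ(B_J) = cos(π/(n+1)) = cos(π/83) = 0.9993.
√(1−ρ_J²) = |sin(π/83)| = 0.03784
ω* = 2 / (1 + 0.03784) = 2 / 1.03784 ≈ 1.9271.
ρ_SOR = ω* − 1 = 1.9271 − 1 = 0.9271.

ρ_SOR = 0.9271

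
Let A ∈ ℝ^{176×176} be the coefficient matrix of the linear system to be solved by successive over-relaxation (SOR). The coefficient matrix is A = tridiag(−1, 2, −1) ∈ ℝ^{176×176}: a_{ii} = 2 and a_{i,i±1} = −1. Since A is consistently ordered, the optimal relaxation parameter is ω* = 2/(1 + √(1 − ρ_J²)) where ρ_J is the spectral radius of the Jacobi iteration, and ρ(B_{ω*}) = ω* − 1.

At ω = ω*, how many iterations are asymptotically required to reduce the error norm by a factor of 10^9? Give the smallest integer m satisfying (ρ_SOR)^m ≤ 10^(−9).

m = 584

½·tridiag(1,0,1) at n=176: λ_k = cos(kπ/177); max |λ| at k=1 ⇒ ρ_J = cos(π/177) ≈ 0.9998425.
√(1−ρ_J²) = |sin(π/177)| = 0.0177482
Young: ω* = 2/(1+√(1−ρ_J²)) = 2/(1+0.0177482) = 2/1.0177482 = 1.9651226.
ρ_SOR = ω* − 1 = 1.9651226 − 1 = 0.9651226.
ρ_SOR^m ≤ 10^(−9) ⇔ m ≥ 9·ln10/(−ln 0.9651226) = 20.7233/0.0355001 = 583.753; m = ⌈583.753⌉ = 584.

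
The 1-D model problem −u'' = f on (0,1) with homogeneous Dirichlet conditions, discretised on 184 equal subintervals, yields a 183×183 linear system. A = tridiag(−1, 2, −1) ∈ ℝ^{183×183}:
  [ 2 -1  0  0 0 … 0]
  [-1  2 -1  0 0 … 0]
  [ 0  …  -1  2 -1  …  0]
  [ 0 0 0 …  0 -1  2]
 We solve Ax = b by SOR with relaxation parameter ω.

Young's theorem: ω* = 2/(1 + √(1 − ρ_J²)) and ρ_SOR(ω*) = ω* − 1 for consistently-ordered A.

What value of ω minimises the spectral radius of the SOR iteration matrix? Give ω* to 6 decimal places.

ρ_J = max_k |cos(kπ/184)| = cos(π/184) = 0.999854
1 − cos²(π/184) = sin²(π/184) ⇒ √(1−ρ_J²) = sin(π/184) = 0.0170730.
ω* = 2/(1+0.0170730) = 1.966427
At ω = 1.966427 every |λ(B_ω)| = ω−1, so ρ_SOR = 0.966427.

ω* = 1.966427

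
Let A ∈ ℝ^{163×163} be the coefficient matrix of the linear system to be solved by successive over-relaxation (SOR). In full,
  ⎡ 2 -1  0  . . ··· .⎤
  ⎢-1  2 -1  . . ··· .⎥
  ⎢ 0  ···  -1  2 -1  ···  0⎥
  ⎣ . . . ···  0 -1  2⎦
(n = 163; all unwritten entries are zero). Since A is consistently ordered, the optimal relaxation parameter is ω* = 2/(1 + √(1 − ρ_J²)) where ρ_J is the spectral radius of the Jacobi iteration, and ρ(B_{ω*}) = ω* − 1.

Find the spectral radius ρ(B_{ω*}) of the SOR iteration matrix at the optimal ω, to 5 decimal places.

ρ_SOR = 0.96241

n=163: λ(B_J) = 1 − λ(A)/2 = cos(kπ/164); k=1 gives ρ_J = 0.99982.
√(1−ρ_J²) = |sin(π/164)| = 0.019155
ω* = 2/(1 + 0.019155) = 2/1.019155 = 1.96241.
ρ(B_{ω*}) = ω*−1 = 0.96241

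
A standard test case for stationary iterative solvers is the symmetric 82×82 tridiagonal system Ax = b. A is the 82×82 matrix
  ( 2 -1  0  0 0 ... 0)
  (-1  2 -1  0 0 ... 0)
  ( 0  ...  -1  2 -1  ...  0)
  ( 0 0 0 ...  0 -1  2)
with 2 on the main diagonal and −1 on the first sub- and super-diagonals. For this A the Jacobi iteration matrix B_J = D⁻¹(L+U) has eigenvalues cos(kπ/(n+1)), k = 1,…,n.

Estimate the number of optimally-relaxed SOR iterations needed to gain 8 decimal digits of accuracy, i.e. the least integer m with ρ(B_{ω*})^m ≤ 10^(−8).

B_J for the 82×82 system has eigenvalues cos(kπ/83); ρ_J = cos(π/83) = 0.9992838.
root = sin(π/83) = 0.0378415  (since 1−cos² = sin²).
Young: ω* = 2/(1+√(1−ρ_J²)) = 2/(1+0.0378415) = 2/1.0378415 = 1.9270765.
At ω = 1.9270765 every |λ(B_ω)| = ω−1, so ρ_SOR = 0.9270765.
(0.9270765)^m ≤ 10^{−8}  ⇒  m·ln(0.9270765) ≤ −8·ln10  ⇒  m ≥ 243.276  ⇒  m = 244

m = 244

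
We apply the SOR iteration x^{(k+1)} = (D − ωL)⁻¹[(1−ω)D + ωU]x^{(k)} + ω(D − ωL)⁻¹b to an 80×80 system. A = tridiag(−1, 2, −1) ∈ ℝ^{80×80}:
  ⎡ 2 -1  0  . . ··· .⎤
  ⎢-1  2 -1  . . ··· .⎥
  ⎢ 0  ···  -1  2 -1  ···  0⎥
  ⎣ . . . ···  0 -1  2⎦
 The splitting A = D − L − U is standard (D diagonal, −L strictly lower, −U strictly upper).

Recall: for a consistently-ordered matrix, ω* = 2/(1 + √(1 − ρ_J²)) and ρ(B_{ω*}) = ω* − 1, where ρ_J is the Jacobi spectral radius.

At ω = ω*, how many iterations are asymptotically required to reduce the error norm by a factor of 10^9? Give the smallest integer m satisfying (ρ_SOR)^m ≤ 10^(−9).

spectrum of D⁻¹(L+U) = {cos(kπ/81) : 1≤k≤80}; ρ_J = cos(π/81) = 0.9992480.
√(1−ρ_J²) simplifies to sin(π/81) = 0.0387754.
So ω* = 2/1.0387754 = 1.9253440 (Young).
ρ_SOR = ω* − 1 = 1.9253440 − 1 = 0.9253440.
ρ_SOR^m ≤ 10^(−9) ⇔ m ≥ 9·ln10/(−ln 0.9253440) = 20.7233/0.0775897 = 267.088; m = ⌈267.088⌉ = 268.

m = 268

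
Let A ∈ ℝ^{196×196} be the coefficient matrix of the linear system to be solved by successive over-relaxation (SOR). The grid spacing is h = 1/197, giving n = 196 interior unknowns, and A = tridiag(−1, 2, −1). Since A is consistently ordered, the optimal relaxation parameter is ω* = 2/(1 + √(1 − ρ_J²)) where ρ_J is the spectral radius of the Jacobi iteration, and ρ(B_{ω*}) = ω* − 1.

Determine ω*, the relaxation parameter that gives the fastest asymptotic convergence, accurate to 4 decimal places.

ω* = 1.9686

With n=196, ρ(Jacobi) = cos(π/197) = 0.9999.
√(1−ρ_J²) = |sin(π/197)| = 0.01595
ω* = 2/(1+0.01595) = 1.9686
At ω = 1.9686 every |λ(B_ω)| = ω−1, so ρ_SOR = 0.9686.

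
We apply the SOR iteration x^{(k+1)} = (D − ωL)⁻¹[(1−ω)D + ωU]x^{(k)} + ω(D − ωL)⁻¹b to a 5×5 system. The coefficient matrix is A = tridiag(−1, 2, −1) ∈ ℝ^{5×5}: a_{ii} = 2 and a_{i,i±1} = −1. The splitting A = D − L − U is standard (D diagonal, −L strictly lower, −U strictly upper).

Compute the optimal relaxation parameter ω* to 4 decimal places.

ω* = 1.3333

½·tridiag(1,0,1) at n=5: λ_k = cos(kπ/6); max |λ| at k=1 ⇒ ρ_J = cos(π/6) ≈ 0.8660.
√(1 − cos²(π/6)) = sin(π/6) ≈ 0.50000.
ω* = 2 / (1 + 0.50000) = 2 / 1.50000 ≈ 1.3333.
ρ_SOR = ω* − 1 = 1.3333 − 1 = 0.3333.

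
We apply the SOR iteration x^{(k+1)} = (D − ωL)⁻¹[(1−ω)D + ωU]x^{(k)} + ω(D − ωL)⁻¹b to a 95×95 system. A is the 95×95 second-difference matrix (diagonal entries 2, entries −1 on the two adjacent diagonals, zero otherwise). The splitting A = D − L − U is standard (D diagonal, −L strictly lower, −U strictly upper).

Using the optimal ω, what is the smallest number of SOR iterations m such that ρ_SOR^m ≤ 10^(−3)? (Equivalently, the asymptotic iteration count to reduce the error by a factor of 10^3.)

m = 106

[ρ_J] n=95: ρ(B_J) = cos(π/(n+1)) = cos(π/96) = 0.9994646.
1 − cos²(π/96) = sin²(π/96) ⇒ √(1−ρ_J²) = sin(π/96) = 0.0327191.
ω* = 2/(1 + 0.0327191) = 2/1.0327191 = 1.9366350.
ρ_SOR = ω* − 1 = 1.9366350 − 1 = 0.9366350.
For 3 digits: m = 3·ln10 / (−ln 0.9366350) = 6.90776/0.0654616 = 105.524; round up → m = 106.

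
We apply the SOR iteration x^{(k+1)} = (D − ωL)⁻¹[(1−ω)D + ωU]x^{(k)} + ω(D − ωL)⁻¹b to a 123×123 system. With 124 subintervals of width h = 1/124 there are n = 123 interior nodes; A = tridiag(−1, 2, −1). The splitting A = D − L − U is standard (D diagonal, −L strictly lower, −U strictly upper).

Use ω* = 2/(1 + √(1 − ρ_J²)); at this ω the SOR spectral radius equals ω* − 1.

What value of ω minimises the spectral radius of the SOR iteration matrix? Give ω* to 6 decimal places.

n=123: λ(B_J) = 1 − λ(A)/2 = cos(kπ/124); k=1 gives ρ_J = 0.999679.
root = sin(π/124) = 0.0253327  (since 1−cos² = sin²).
Then 2/(1+√(1−ρ_J²)) = 2/(1+0.0253327); ω* = 2/1.0253327 = 1.950586.
ρ(B_{ω*}) = ω*−1 = 0.950586

ω* = 1.950586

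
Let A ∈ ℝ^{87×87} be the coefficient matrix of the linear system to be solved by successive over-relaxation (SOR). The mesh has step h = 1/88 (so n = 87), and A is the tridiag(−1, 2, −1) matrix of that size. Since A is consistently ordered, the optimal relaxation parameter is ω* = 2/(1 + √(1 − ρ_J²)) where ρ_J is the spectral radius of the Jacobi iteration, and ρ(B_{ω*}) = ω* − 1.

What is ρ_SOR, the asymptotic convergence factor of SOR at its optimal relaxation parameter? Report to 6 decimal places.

[ρ_J] n=87: ρ(B_J) = cos(π/(n+1)) = cos(π/88) = 0.999363.
√(1 − cos²(π/88)) = sin(π/88) ≈ 0.0356923.
Then 2/(1+√(1−ρ_J²)) = 2/(1+0.0356923); ω* = 2/1.0356923 = 1.931075.
At ω = 1.931075 every |λ(B_ω)| = ω−1, so ρ_SOR = 0.931075.

ρ_SOR = 0.931075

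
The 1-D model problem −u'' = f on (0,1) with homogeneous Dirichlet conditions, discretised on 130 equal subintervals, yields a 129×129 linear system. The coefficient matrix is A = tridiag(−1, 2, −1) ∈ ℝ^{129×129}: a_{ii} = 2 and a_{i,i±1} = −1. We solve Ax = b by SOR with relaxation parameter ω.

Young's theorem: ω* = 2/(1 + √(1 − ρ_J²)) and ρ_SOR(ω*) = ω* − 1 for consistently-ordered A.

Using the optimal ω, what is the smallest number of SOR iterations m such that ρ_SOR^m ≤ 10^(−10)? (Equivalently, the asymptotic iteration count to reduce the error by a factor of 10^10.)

B_J for the 129×129 system has eigenvalues cos(kπ/130); ρ_J = cos(π/130) = 0.9997080.
√(1 − cos²(π/130)) = sin(π/130) ≈ 0.0241637.
Young: ω* = 2/(1+√(1−ρ_J²)) = 2/(1+0.0241637) = 2/1.0241637 = 1.9528128.
ρ_SOR = ω* − 1 = 1.9528128 − 1 = 0.9528128.
10·ln10 = 23.0259; −ln(0.9528128) = 0.0483368; m = ⌈23.0259/0.0483368⌉ = ⌈476.364⌉ = 477.

m = 477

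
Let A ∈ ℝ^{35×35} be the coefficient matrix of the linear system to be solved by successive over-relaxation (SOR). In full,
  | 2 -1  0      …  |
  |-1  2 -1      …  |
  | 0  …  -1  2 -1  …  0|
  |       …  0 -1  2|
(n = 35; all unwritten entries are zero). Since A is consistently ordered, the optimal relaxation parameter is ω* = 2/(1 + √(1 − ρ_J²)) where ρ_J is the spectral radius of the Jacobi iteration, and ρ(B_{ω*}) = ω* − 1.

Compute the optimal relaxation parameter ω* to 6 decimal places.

ω* = 1.839663

B_J for the 35×35 system has eigenvalues cos(kπ/36); ρ_J = cos(π/36) = 0.996195.
√(1 − cos²(π/36)) = sin(π/36) ≈ 0.0871557.
ω* = 2 / (1 + 0.0871557) = 2 / 1.0871557 ≈ 1.839663.
ρ_SOR = ω* − 1 ≈ 0.839663.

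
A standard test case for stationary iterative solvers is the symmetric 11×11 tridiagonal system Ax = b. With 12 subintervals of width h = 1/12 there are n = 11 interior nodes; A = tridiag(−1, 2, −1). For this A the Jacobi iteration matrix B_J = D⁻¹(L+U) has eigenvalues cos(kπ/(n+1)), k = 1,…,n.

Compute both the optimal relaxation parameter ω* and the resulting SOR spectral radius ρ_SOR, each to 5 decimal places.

ω* = 1.58879, ρ_SOR = 0.58879

B_J for the 11×11 system has eigenvalues cos(kπ/12); ρ_J = cos(π/12) = 0.96593.
root = sin(π/12) = 0.258819  (since 1−cos² = sin²).
ω* = 2/(1 + 0.258819) = 2/1.258819 = 1.58879.
ρ_SOR = ω* − 1 = 1.58879 − 1 = 0.58879.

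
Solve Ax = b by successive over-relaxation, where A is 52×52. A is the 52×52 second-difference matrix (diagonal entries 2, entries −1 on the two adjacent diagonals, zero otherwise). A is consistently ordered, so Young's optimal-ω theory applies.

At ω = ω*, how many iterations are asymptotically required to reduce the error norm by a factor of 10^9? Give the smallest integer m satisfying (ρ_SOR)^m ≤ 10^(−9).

n=52: λ(B_J) = 1 − λ(A)/2 = cos(kπ/53); k=1 gives ρ_J = 0.9982437.
√(1 − cos²(π/53)) = sin(π/53) ≈ 0.0592406.
ω* = 2/(1 + 0.0592406) = 2/1.0592406 = 1.8881451.
ρ_SOR = ω* − 1 ≈ 0.8881451.
For 9 digits: m = 9·ln10 / (−ln 0.8881451) = 20.7233/0.11862 = 174.703; round up → m = 175.

m = 175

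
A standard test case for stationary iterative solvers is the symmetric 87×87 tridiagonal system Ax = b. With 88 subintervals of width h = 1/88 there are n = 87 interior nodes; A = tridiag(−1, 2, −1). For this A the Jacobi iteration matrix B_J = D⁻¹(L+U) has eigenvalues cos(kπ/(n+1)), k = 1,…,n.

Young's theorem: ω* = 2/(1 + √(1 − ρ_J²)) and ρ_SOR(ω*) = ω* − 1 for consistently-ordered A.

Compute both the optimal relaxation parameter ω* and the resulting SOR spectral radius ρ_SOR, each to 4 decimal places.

½·tridiag(1,0,1) at n=87: λ_k = cos(kπ/88); max |λ| at k=1 ⇒ ρ_J = cos(π/88) ≈ 0.9994.
√(1−ρ_J²) simplifies to sin(π/88) = 0.03569.
Young: ω* = 2/(1+√(1−ρ_J²)) = 2/(1+0.03569) = 2/1.03569 = 1.9311.
[ρ_SOR] ω* − 1 = 0.9311.

ω* = 1.9311, ρ_SOR = 0.9311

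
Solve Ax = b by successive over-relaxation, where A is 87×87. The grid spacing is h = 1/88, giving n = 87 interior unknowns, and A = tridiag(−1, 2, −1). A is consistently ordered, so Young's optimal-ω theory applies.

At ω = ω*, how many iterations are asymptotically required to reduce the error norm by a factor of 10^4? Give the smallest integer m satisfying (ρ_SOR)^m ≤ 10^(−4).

½·tridiag(1,0,1) at n=87: λ_k = cos(kπ/88); max |λ| at k=1 ⇒ ρ_J = cos(π/88) ≈ 0.9993628.
1 − cos²(π/88) = sin²(π/88) ⇒ √(1−ρ_J²) = sin(π/88) = 0.0356923.
So ω* = 2/1.0356923 = 1.9310755 (Young).
Hence ρ(B_{ω*}) = 1.9310755 − 1 = 0.9310755.
For 4 digits: m = 4·ln10 / (−ln 0.9310755) = 9.21034/0.0714149 = 128.969; round up → m = 129.

m = 129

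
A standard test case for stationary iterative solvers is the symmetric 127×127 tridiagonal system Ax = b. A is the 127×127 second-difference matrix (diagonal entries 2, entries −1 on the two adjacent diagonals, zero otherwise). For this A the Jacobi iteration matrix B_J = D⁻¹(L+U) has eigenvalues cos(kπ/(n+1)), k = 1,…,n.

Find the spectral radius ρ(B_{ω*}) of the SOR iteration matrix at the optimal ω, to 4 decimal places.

ρ_SOR = 0.9521

spectrum of D⁻¹(L+U) = {cos(kπ/128) : 1≤k≤127}; ρ_J = cos(π/128) = 0.9997.
√(1−ρ_J²) simplifies to sin(π/128) = 0.02454.
So ω* = 2/1.02454 = 1.9521 (Young).
and ρ(B_{ω*}) = 1.9521 − 1 = 0.9521.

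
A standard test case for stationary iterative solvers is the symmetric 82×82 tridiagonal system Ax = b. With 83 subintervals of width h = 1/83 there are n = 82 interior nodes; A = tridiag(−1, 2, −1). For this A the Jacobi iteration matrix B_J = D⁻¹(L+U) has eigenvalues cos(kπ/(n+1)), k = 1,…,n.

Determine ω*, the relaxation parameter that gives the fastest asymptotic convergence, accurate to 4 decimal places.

ω* = 1.9271

ρ_J = max_k |cos(kπ/83)| = cos(π/83) = 0.9993
1 − cos²(π/83) = sin²(π/83) ⇒ √(1−ρ_J²) = sin(π/83) = 0.03784.
Young: ω* = 2/(1+√(1−ρ_J²)) = 2/(1+0.03784) = 2/1.03784 = 1.9271.
ρ_SOR = ω* − 1 = 1.9271 − 1 = 0.9271.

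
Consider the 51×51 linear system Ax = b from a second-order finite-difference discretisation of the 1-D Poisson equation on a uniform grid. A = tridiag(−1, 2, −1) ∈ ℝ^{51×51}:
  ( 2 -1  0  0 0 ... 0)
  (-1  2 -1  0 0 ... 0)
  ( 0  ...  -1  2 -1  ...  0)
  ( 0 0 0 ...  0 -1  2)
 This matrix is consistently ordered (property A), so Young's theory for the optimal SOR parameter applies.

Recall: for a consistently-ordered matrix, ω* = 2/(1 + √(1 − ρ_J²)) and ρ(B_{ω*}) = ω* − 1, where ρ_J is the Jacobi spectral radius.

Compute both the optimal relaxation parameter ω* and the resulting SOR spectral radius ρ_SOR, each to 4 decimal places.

ω* = 1.8861, ρ_SOR = 0.8861

n=51: λ(B_J) = 1 − λ(A)/2 = cos(kπ/52); k=1 gives ρ_J = 0.9982.
√(1−ρ_J²) = |sin(π/52)| = 0.06038
ω* = 2/(1+0.06038) = 1.8861
ρ(B_{ω*}) = ω*−1 = 0.8861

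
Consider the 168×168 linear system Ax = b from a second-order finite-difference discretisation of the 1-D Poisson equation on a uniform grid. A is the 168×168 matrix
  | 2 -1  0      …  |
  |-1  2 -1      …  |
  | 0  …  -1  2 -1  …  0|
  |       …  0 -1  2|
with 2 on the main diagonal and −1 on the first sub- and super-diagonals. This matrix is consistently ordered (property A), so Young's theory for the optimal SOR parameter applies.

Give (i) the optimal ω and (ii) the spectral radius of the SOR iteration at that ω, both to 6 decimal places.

½·tridiag(1,0,1) at n=168: λ_k = cos(kπ/169); max |λ| at k=1 ⇒ ρ_J = cos(π/169) ≈ 0.999827.
root = sin(π/169) = 0.0185882  (since 1−cos² = sin²).
ω* = 2 / (1 + 0.0185882) = 2 / 1.0185882 ≈ 1.963502.
ρ(B_{ω*}) = ω*−1 = 0.963502

ω* = 1.963502, ρ_SOR = 0.963502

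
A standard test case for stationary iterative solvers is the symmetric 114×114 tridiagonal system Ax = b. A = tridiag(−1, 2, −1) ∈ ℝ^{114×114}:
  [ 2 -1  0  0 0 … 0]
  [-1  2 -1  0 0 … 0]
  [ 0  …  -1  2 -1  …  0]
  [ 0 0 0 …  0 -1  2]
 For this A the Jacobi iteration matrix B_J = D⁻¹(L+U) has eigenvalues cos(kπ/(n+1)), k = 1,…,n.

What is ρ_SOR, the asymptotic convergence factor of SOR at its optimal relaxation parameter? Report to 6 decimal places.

ρ_J = max_k |cos(kπ/115)| = cos(π/115) = 0.999627
√(1 − cos²(π/115)) = sin(π/115) ≈ 0.0273148.
Then 2/(1+√(1−ρ_J²)) = 2/(1+0.0273148); ω* = 2/1.0273148 = 1.946823.
ρ_SOR = ω* − 1 = 1.946823 − 1 = 0.946823.

ρ_SOR = 0.946823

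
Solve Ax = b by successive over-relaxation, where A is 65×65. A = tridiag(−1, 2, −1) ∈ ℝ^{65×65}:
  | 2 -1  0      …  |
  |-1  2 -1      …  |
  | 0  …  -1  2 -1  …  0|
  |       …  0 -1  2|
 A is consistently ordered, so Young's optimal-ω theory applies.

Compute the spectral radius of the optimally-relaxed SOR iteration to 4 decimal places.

ρ_SOR = 0.9092

½·tridiag(1,0,1) at n=65: λ_k = cos(kπ/66); max |λ| at k=1 ⇒ ρ_J = cos(π/66) ≈ 0.9989.
root = sin(π/66) = 0.04758  (since 1−cos² = sin²).
ω* = 2/(1+0.04758) = 1.9092
[ρ_SOR] ω* − 1 = 0.9092.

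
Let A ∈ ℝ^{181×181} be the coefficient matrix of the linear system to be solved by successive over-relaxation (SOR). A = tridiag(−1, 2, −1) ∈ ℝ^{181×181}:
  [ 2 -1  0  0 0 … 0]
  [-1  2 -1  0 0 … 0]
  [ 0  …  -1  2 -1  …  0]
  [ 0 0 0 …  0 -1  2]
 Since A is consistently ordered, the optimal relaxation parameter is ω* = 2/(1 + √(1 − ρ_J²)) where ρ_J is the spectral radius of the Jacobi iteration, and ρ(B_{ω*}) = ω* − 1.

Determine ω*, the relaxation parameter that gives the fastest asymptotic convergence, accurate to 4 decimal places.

ω* = 1.9661

ρ_J = max_k |cos(kπ/182)| = cos(π/182) = 0.9999
1 − cos²(π/182) = sin²(π/182) ⇒ √(1−ρ_J²) = sin(π/182) = 0.01726.
Then 2/(1+√(1−ρ_J²)) = 2/(1+0.01726); ω* = 2/1.01726 = 1.9661.
ρ_SOR = ω* − 1 ≈ 0.9661.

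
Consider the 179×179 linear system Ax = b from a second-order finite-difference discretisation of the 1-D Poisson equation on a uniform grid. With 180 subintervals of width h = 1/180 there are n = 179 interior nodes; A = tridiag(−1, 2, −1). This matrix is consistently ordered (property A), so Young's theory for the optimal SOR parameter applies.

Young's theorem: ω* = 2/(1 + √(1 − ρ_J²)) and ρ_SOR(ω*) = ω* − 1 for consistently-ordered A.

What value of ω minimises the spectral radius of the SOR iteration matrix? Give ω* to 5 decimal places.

[ρ_J] n=179: ρ(B_J) = cos(π/(n+1)) = cos(π/180) = 0.99985.
√(1−ρ_J²) simplifies to sin(π/180) = 0.017452.
Then 2/(1+√(1−ρ_J²)) = 2/(1+0.017452); ω* = 2/1.017452 = 1.96569.
ρ_SOR = ω* − 1 ≈ 0.96569.

ω* = 1.96569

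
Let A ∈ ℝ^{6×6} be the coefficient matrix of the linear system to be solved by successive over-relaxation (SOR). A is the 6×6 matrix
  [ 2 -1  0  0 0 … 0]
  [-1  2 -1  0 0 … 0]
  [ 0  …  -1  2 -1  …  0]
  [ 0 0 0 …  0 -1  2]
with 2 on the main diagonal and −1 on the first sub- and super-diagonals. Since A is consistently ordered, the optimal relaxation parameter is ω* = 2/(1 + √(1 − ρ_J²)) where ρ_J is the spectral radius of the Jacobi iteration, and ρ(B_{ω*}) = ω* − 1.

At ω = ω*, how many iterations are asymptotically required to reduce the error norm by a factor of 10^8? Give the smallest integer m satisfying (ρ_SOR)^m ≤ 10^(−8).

m = 20

½·tridiag(1,0,1) at n=6: λ_k = cos(kπ/7); max |λ| at k=1 ⇒ ρ_J = cos(π/7) ≈ 0.9009689.
√(1 − cos²(π/7)) = sin(π/7) ≈ 0.4338837.
[ω*] 2 ÷ (1 + 0.4338837) = 2 ÷ 1.4338837 = 1.3948133.
and ρ(B_{ω*}) = 1.3948133 − 1 = 0.3948133.
For 8 digits: m = 8·ln10 / (−ln 0.3948133) = 18.4207/0.929342 = 19.821; round up → m = 20.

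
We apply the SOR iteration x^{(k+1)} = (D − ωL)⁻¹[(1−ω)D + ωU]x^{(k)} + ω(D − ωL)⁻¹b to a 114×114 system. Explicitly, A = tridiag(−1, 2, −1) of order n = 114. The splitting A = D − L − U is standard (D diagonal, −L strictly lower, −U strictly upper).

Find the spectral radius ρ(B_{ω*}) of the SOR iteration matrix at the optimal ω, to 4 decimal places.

B_J for the 114×114 system has eigenvalues cos(kπ/115); ρ_J = cos(π/115) = 0.9996.
1 − cos²(π/115) = sin²(π/115) ⇒ √(1−ρ_J²) = sin(π/115) = 0.02731.
ω* = 2 / (1 + 0.02731) = 2 / 1.02731 ≈ 1.9468.
At ω = 1.9468 every |λ(B_ω)| = ω−1, so ρ_SOR = 0.9468.

ρ_SOR = 0.9468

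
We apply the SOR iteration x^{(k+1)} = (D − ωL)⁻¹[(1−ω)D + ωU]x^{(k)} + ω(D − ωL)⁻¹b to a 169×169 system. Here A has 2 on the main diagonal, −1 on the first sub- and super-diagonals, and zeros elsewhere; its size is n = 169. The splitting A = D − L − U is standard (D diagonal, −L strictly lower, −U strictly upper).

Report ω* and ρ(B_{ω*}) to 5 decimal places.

With n=169, ρ(Jacobi) = cos(π/170) = 0.99983.
√(1−ρ_J²) simplifies to sin(π/170) = 0.018479.
Young: ω* = 2/(1+√(1−ρ_J²)) = 2/(1+0.018479) = 2/1.018479 = 1.96371.
[ρ_SOR] ω* − 1 = 0.96371.

ω* = 1.96371, ρ_SOR = 0.96371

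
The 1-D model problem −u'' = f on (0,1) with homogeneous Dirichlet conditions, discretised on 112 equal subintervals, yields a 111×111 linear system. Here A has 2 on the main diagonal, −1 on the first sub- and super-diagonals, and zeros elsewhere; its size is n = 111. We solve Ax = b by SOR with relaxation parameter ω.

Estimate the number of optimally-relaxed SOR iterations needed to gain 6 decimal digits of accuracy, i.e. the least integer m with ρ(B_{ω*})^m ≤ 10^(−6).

n=111: λ(B_J) = 1 − λ(A)/2 = cos(kπ/112); k=1 gives ρ_J = 0.9996066.
√(1−ρ_J²) simplifies to sin(π/112) = 0.0280463.
ω* = 2/(1+0.0280463) = 1.9454377
ρ(B_{ω*}) = ω*−1 = 0.9454377
ρ_SOR^m ≤ 10^(−6) ⇔ m ≥ 6·ln10/(−ln 0.9454377) = 13.8155/0.0561073 = 246.234; m = ⌈246.234⌉ = 247.

m = 247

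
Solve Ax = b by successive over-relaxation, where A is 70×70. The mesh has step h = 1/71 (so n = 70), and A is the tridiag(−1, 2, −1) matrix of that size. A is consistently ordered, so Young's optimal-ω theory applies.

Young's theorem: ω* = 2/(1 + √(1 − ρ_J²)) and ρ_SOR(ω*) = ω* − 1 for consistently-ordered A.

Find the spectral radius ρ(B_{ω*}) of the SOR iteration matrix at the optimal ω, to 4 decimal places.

ρ_SOR = 0.9153

[ρ_J] n=70: ρ(B_J) = cos(π/(n+1)) = cos(π/71) = 0.9990.
1 − cos²(π/71) = sin²(π/71) ⇒ √(1−ρ_J²) = sin(π/71) = 0.04423.
Young: ω* = 2/(1+√(1−ρ_J²)) = 2/(1+0.04423) = 2/1.04423 = 1.9153.
Hence ρ(B_{ω*}) = 1.9153 − 1 = 0.9153.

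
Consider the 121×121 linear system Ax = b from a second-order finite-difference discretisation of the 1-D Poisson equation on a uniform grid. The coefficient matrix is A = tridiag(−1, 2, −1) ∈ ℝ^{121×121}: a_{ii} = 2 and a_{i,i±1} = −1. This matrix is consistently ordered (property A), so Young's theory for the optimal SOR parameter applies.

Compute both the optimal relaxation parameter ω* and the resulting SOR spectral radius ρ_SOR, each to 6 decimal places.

spectrum of D⁻¹(L+U) = {cos(kπ/122) : 1≤k≤121}; ρ_J = cos(π/122) = 0.999668.
root = sin(π/122) = 0.0257479  (since 1−cos² = sin²).
ω* = 2 / (1 + 0.0257479) = 2 / 1.0257479 ≈ 1.949797.
ρ_SOR = ω* − 1 = 1.949797 − 1 = 0.949797.

ω* = 1.949797, ρ_SOR = 0.949797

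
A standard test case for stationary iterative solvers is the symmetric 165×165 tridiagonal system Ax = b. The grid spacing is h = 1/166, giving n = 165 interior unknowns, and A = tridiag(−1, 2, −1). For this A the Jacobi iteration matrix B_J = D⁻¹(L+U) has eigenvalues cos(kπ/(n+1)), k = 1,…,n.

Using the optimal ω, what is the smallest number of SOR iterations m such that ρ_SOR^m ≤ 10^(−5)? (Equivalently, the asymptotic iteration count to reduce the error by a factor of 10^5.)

spectrum of D⁻¹(L+U) = {cos(kπ/166) : 1≤k≤165}; ρ_J = cos(π/166) = 0.9998209.
√(1 − cos²(π/166)) = sin(π/166) ≈ 0.0189241.
Then 2/(1+√(1−ρ_J²)) = 2/(1+0.0189241); ω* = 2/1.0189241 = 1.9628547.
and ρ(B_{ω*}) = 1.9628547 − 1 = 0.9628547.
5·ln10 = 11.5129; −ln(0.9628547) = 0.0378528; m = ⌈11.5129/0.0378528⌉ = ⌈304.149⌉ = 305.

m = 305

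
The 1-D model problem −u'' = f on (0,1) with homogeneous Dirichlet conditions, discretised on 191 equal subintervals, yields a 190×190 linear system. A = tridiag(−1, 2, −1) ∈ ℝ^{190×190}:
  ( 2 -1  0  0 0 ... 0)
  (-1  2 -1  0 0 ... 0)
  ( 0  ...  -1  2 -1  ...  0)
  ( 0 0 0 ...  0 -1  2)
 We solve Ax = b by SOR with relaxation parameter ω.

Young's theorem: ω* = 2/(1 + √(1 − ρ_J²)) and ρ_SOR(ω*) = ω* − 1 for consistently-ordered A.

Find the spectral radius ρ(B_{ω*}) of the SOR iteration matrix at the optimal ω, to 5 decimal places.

ρ_J = max_k |cos(kπ/191)| = cos(π/191) = 0.99986
1 − cos²(π/191) = sin²(π/191) ⇒ √(1−ρ_J²) = sin(π/191) = 0.016447.
ω* = 2 / (1 + 0.016447) = 2 / 1.016447 ≈ 1.96764.
At ω = 1.96764 every |λ(B_ω)| = ω−1, so ρ_SOR = 0.96764.

ρ_SOR = 0.96764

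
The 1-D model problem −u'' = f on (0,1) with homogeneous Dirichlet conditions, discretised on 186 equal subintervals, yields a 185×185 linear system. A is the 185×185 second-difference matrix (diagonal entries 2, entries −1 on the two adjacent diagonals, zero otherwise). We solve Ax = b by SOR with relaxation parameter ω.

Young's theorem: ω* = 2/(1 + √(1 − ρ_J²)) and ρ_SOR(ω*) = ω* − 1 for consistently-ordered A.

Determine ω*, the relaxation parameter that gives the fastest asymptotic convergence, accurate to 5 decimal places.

[ρ_J] n=185: ρ(B_J) = cos(π/(n+1)) = cos(π/186) = 0.99986.
√(1−ρ_J²) simplifies to sin(π/186) = 0.016889.
[ω*] 2 ÷ (1 + 0.016889) = 2 ÷ 1.016889 = 1.96678.
ρ(B_{ω*}) = ω*−1 = 0.96678

ω* = 1.96678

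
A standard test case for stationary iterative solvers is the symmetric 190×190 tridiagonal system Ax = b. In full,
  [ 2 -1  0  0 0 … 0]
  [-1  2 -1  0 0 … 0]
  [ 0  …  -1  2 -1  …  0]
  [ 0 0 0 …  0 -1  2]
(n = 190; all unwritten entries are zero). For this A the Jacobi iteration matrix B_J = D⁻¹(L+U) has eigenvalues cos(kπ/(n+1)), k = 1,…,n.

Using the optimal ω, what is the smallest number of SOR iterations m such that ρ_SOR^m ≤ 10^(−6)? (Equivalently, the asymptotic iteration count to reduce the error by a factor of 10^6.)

m = 420

B_J for the 190×190 system has eigenvalues cos(kπ/191); ρ_J = cos(π/191) = 0.9998647.
√(1 − cos²(π/191)) = sin(π/191) ≈ 0.0164474.
Then 2/(1+√(1−ρ_J²)) = 2/(1+0.0164474); ω* = 2/1.0164474 = 1.9676375.
[ρ_SOR] ω* − 1 = 0.9676375.
ρ_SOR^m ≤ 10^(−6) ⇔ m ≥ 6·ln10/(−ln 0.9676375) = 13.8155/0.0328977 = 419.953; m = ⌈419.953⌉ = 420.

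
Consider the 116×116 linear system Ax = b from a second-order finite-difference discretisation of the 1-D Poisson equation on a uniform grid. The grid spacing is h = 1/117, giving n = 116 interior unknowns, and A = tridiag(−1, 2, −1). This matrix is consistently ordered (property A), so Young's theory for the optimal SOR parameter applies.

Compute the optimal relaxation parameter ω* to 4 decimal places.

With n=116, ρ(Jacobi) = cos(π/117) = 0.9996.
√(1 − cos²(π/117)) = sin(π/117) ≈ 0.02685.
Young: ω* = 2/(1+√(1−ρ_J²)) = 2/(1+0.02685) = 2/1.02685 = 1.9477.
ρ_SOR = ω* − 1 ≈ 0.9477.

ω* = 1.9477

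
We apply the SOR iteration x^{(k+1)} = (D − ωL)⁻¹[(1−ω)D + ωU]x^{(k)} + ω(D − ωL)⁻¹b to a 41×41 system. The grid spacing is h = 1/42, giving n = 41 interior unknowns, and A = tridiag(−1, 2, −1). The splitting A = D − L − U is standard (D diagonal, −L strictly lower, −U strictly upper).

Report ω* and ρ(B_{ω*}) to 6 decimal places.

ω* = 1.860932, ρ_SOR = 0.860932

n=41: λ(B_J) = 1 − λ(A)/2 = cos(kπ/42); k=1 gives ρ_J = 0.997204.
√(1−ρ_J²) = |sin(π/42)| = 0.0747301
ω* = 2 / (1 + 0.0747301) = 2 / 1.0747301 ≈ 1.860932.
Hence ρ(B_{ω*}) = 1.860932 − 1 = 0.860932.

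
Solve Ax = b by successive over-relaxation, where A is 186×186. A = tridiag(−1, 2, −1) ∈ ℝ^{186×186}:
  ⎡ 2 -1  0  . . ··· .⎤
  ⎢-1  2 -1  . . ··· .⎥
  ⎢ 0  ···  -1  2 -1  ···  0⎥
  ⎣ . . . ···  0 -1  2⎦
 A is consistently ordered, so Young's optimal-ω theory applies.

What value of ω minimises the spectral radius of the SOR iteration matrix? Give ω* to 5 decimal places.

[ρ_J] n=186: ρ(B_J) = cos(π/(n+1)) = cos(π/187) = 0.99986.
root = sin(π/187) = 0.016799  (since 1−cos² = sin²).
So ω* = 2/1.016799 = 1.96696 (Young).
Hence ρ(B_{ω*}) = 1.96696 − 1 = 0.96696.

ω* = 1.96696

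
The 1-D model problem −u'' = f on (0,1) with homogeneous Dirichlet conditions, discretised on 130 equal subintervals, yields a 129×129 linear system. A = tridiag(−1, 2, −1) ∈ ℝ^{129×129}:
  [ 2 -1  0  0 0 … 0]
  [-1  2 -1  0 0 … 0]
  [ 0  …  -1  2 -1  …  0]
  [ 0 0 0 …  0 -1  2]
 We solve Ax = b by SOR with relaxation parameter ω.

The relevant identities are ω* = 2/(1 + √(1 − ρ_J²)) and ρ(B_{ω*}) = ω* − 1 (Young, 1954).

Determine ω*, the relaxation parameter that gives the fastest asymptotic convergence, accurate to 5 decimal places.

ω* = 1.95281

ρ_J = max_k |cos(kπ/130)| = cos(π/130) = 0.99971
√(1−ρ_J²) simplifies to sin(π/130) = 0.024164.
Young: ω* = 2/(1+√(1−ρ_J²)) = 2/(1+0.024164) = 2/1.024164 = 1.95281.
ρ_SOR = ω* − 1 ≈ 0.95281.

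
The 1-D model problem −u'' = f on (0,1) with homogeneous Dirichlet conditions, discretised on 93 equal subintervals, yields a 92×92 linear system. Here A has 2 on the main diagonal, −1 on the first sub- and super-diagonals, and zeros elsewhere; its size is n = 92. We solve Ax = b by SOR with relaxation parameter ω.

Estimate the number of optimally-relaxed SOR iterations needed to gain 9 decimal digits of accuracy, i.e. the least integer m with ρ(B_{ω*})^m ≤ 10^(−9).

½·tridiag(1,0,1) at n=92: λ_k = cos(kπ/93); max |λ| at k=1 ⇒ ρ_J = cos(π/93) ≈ 0.9994295.
root = sin(π/93) = 0.0337741  (since 1−cos² = sin²).
ω* = 2/(1+0.0337741) = 1.9346586
[ρ_SOR] ω* − 1 = 0.9346586.
m ≥ 9·ln10 / (−ln 0.9346586) = 306.676; smallest integer m = 307.

m = 307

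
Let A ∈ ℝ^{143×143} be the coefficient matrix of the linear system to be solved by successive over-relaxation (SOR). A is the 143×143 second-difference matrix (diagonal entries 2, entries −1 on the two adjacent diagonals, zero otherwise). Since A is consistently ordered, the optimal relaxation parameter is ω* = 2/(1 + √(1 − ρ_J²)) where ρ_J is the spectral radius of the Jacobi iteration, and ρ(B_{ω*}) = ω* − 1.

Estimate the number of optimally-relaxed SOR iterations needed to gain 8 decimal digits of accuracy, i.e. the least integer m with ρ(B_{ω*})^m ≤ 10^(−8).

m = 423

B_J for the 143×143 system has eigenvalues cos(kπ/144); ρ_J = cos(π/144) = 0.9997620.
√(1−ρ_J²) = |sin(π/144)| = 0.0218149
ω* = 2 / (1 + 0.0218149) = 2 / 1.0218149 ≈ 1.9573017.
[ρ_SOR] ω* − 1 = 0.9573017.
m ≥ 8·ln10 / (−ln 0.9573017) = 422.138; smallest integer m = 423.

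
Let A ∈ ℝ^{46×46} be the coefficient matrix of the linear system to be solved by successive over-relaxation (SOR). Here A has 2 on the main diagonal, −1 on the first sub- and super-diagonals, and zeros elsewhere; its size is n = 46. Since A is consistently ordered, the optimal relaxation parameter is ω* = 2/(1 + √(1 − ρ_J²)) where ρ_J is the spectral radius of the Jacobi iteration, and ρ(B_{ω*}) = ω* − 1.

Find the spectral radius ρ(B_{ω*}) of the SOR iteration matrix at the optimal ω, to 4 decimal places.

n=46: λ(B_J) = 1 − λ(A)/2 = cos(kπ/47); k=1 gives ρ_J = 0.9978.
1 − cos²(π/47) = sin²(π/47) ⇒ √(1−ρ_J²) = sin(π/47) = 0.06679.
ω* = 2/(1+0.06679) = 1.8748
and ρ(B_{ω*}) = 1.8748 − 1 = 0.8748.

ρ_SOR = 0.8748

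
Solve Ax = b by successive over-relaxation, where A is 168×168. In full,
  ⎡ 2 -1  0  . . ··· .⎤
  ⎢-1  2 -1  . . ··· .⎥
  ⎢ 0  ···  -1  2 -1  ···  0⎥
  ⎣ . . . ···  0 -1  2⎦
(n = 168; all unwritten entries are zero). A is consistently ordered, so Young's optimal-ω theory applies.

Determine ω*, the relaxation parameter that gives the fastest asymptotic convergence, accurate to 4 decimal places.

ω* = 1.9635

With n=168, ρ(Jacobi) = cos(π/169) = 0.9998.
√(1−ρ_J²) simplifies to sin(π/169) = 0.01859.
Then 2/(1+√(1−ρ_J²)) = 2/(1+0.01859); ω* = 2/1.01859 = 1.9635.
ρ_SOR = ω* − 1 = 1.9635 − 1 = 0.9635.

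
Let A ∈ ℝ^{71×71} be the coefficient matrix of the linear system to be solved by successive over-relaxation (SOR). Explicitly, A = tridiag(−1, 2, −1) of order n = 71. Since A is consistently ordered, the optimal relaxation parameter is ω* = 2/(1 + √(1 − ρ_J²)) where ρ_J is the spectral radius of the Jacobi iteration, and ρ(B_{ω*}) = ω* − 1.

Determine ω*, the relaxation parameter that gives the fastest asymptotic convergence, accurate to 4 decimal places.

B_J for the 71×71 system has eigenvalues cos(kπ/72); ρ_J = cos(π/72) = 0.9990.
1 − cos²(π/72) = sin²(π/72) ⇒ √(1−ρ_J²) = sin(π/72) = 0.04362.
ω* = 2/(1 + 0.04362) = 2/1.04362 = 1.9164.
Hence ρ(B_{ω*}) = 1.9164 − 1 = 0.9164.

ω* = 1.9164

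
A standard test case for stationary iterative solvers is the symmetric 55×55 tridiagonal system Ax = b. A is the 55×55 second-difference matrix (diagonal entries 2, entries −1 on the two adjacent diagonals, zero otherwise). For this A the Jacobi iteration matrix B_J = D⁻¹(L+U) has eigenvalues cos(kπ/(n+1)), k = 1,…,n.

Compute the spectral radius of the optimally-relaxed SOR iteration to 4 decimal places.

ρ_SOR = 0.8938

[ρ_J] n=55: ρ(B_J) = cos(π/(n+1)) = cos(π/56) = 0.9984.
root = sin(π/56) = 0.05607  (since 1−cos² = sin²).
ω* = 2 / (1 + 0.05607) = 2 / 1.05607 ≈ 1.8938.
ρ_SOR = ω* − 1 = 1.8938 − 1 = 0.8938.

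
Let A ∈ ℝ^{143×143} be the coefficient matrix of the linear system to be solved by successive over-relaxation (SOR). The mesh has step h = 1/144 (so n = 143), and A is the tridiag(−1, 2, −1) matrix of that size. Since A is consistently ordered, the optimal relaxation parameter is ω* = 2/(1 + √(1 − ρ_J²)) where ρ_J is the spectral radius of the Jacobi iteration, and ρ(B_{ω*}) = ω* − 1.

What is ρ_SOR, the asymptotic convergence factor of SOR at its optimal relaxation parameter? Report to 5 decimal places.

spectrum of D⁻¹(L+U) = {cos(kπ/144) : 1≤k≤143}; ρ_J = cos(π/144) = 0.99976.
√(1−ρ_J²) simplifies to sin(π/144) = 0.021815.
[ω*] 2 ÷ (1 + 0.021815) = 2 ÷ 1.021815 = 1.95730.
and ρ(B_{ω*}) = 1.95730 − 1 = 0.95730.

ρ_SOR = 0.95730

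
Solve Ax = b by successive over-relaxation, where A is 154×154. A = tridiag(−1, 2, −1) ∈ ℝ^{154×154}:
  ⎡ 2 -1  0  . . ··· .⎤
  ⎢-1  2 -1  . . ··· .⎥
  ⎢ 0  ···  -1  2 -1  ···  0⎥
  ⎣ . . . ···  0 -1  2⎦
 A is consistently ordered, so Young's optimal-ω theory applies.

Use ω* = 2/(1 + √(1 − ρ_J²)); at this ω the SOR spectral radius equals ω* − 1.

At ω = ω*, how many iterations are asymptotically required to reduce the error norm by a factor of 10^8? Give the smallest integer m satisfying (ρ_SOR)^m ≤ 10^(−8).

m = 455

½·tridiag(1,0,1) at n=154: λ_k = cos(kπ/155); max |λ| at k=1 ⇒ ρ_J = cos(π/155) ≈ 0.9997946.
√(1−ρ_J²) = |sin(π/155)| = 0.0202670
ω* = 2/(1+0.0202670) = 1.9602712
ρ_SOR = ω* − 1 = 1.9602712 − 1 = 0.9602712.
8·ln10 = 18.4207; −ln(0.9602712) = 0.0405395; m = ⌈18.4207/0.0405395⌉ = ⌈454.389⌉ = 455.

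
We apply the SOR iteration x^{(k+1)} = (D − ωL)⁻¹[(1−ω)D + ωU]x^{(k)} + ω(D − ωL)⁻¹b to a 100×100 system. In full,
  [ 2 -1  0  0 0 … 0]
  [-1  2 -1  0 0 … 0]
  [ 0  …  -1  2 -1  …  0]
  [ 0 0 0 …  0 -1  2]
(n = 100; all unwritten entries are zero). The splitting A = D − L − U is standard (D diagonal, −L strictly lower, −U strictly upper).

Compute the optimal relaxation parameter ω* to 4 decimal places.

ω* = 1.9397

n=100: λ(B_J) = 1 − λ(A)/2 = cos(kπ/101); k=1 gives ρ_J = 0.9995.
√(1−ρ_J²) simplifies to sin(π/101) = 0.03110.
Young: ω* = 2/(1+√(1−ρ_J²)) = 2/(1+0.03110) = 2/1.03110 = 1.9397.
ρ(B_{ω*}) = ω*−1 = 0.9397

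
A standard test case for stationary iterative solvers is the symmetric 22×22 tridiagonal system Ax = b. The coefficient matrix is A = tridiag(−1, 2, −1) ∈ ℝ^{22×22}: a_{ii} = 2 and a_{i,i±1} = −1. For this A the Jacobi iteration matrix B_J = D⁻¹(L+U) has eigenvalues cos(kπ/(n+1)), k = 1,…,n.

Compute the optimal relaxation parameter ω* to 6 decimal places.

n=22: λ(B_J) = 1 − λ(A)/2 = cos(kπ/23); k=1 gives ρ_J = 0.990686.
1 − cos²(π/23) = sin²(π/23) ⇒ √(1−ρ_J²) = sin(π/23) = 0.1361666.
ω* = 2/(1+0.1361666) = 1.760305
At ω = 1.760305 every |λ(B_ω)| = ω−1, so ρ_SOR = 0.760305.

ω* = 1.760305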